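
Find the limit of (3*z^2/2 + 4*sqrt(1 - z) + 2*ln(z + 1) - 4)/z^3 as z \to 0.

Substitution gives 0/0; apply L'Hôpital's rule 3 times.
After differentiating numerator and denominator 3 times the quotient is (4/(z + 1)^3 - 3/(2*(1 - z)^(5/2)))/(6); at z = 0 this is 5/12.

5/12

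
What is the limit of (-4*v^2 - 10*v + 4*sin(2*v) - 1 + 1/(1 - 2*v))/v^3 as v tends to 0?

Substitution gives 0/0; apply L'Hôpital's rule 3 times.
After differentiating numerator and denominator 3 times the quotient is (-32*cos(2*v) + 48/(2*v - 1)^4)/(6); at v = 0 this is 8/3.

8/3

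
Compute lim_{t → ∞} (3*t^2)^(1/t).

1

Base → ∞ and exponent → 0: an ∞^0 form.
Take logs: (1/t)·ln(3·t^2) = (ln 3 + 2·ln t)/t → 0.
So the limit is e^0 = 1.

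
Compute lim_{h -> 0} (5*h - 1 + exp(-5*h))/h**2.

25/2

Direct substitution gives 0/0.
Apply L'Hôpital: lim (5 - 5*e^(-5*h))/(2*h), still 0/0.
After 2 applications of L'Hôpital's rule the quotient is (25*e^(-5*h))/(2); substituting h = 0 gives 25/2.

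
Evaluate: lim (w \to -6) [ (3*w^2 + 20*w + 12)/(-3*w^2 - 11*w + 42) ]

At w = -6 both the top and bottom vanish — a removable singularity. Factoring out (w + 6) from each leaves (3*w + 2)/(7 - 3*w), which at w = -6 equals -16/25.

-16/25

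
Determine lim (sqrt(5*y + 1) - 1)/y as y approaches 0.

5/2

Substitution gives 0/0. Multiply numerator and denominator by the conjugate √(1 + 5y) + √1.
The numerator becomes (1 + 5y) − 1 = 5y, so the expression simplifies to 5/(√(1 + 5y) + √1).
Letting y → 0 gives 5/(2√1) = 5/2.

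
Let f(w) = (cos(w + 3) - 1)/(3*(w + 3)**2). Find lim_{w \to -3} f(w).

Direct substitution gives 0/0.
Apply L'Hôpital: lim (-sin(w + 3))/(6*w + 18), still 0/0.
After 2 applications of L'Hôpital's rule the quotient is (-cos(w + 3))/(6); substituting w = -3 gives -1/6.

-1/6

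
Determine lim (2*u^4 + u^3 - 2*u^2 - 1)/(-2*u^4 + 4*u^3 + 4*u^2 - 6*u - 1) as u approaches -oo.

-1

Numerator and denominator both have degree 4.
Dividing every term by u^4, all lower-order terms vanish and the limit is the ratio of leading coefficients, 2/(-2) = -1.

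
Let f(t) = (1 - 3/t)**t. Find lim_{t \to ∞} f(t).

e^(-3)

Let L be the limit and take ln: ln L = lim (t)·ln(1 - 3/t) = lim (t)·(-3/t + O(1/t²)) = -3.
Hence L = e^(-3).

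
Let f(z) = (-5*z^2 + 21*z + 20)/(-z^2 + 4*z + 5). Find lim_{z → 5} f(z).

Since z = 5 makes numerator and denominator zero, (z - 5) divides both.
Cancelling it gives (-5*z - 4)/(-z - 1); now plug in z = 5 to get 29/6.

29/6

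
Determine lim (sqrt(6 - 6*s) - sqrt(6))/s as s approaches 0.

-√(6)/2

A 0/0 form; rationalise with √(6 - 6s) + √6. This collapses the numerator to -6s, leaving -6/(√(6 - 6s) + √6) → -6/(2√6) = -√(6)/2.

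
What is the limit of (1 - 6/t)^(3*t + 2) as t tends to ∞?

e^(-18)

Let L be the limit and take ln: ln L = lim (3t + 2)·ln(1 - 6/t) = lim (3t + 2)·(-6/t + O(1/t²)) = -18.
Hence L = e^(-18).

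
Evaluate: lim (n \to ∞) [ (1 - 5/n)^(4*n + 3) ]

e^(-20)

Write it as [(1 - 5/n)^n]^(4) · (1 - 5/n)^(3). The bracketed term tends to e^(-5) and the second factor to 1, so the limit is e^(-20).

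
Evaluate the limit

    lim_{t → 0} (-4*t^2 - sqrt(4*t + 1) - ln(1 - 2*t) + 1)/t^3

-4/3

Substitution gives 0/0 (the numerator vanishes to order 3).
Expand each term to order t^3: the coefficient of t^3 in −ln(1 - 2t) is 8/3 and in −√(1 + 4t) is -4.
Lower-order terms cancel with the polynomial part, so the numerator is (-4/3)·t^3 + o(t^3), and the limit is (-4/3)/(1) = -4/3.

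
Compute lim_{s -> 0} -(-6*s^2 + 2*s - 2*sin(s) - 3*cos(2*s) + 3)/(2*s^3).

Substitution gives 0/0 (the numerator vanishes to order 3).
Expand each term to order s^3: the coefficient of s^3 in -3·cos(2s) is 0 and in -2·sin(s) is 1/3.
Lower-order terms cancel with the polynomial part, so the numerator is (1/3)·s^3 + o(s^3), and the limit is (1/3)/(-2) = -1/6.

-1/6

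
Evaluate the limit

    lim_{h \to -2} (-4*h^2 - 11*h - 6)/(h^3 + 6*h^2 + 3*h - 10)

-5/9

At h = -2 both the top and bottom vanish — a removable singularity. Factoring out (h + 2) from each leaves (-4*h - 3)/(h^2 + 4*h - 5), which at h = -2 equals -5/9.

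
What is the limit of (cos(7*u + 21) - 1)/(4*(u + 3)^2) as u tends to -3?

Direct substitution gives 0/0.
Apply L'Hôpital: lim (-7*sin(7*u + 21))/(8*u + 24), still 0/0.
After 2 applications of L'Hôpital's rule the quotient is (-49*cos(7*u + 21))/(8); substituting u = -3 gives -49/8.

-49/8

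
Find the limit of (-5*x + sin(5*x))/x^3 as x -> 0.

-125/6

Direct substitution gives 0/0.
Apply L'Hôpital: lim (5*cos(5*x) - 5)/(3*x^2), still 0/0.
Apply L'Hôpital: lim (-25*sin(5*x))/(6*x), still 0/0.
After 3 applications of L'Hôpital's rule the quotient is (-125*cos(5*x))/(6); substituting x = 0 gives -125/6.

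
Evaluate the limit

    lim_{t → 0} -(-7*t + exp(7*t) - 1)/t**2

Direct substitution gives 0/0.
Apply L'Hôpital: lim (7*e^(7*t) - 7)/(-2*t), still 0/0.
After 2 applications of L'Hôpital's rule the quotient is (49*e^(7*t))/(-2); substituting t = 0 gives -49/2.

-49/2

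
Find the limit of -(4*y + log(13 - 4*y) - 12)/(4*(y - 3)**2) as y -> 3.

2

Direct substitution gives 0/0.
Apply L'Hôpital: lim (4 - 4/(13 - 4*y))/(24 - 8*y), still 0/0.
After 2 applications of L'Hôpital's rule the quotient is (-16/(13 - 4*y)^2)/(-8); substituting y = 3 gives 2.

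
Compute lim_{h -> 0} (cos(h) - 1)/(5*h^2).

Direct substitution gives 0/0.
Apply L'Hôpital: lim (-sin(h))/(10*h), still 0/0.
After 2 applications of L'Hôpital's rule the quotient is (-cos(h))/(10); substituting h = 0 gives -1/10.

-1/10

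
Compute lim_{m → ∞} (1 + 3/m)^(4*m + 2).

e^(12)

Let L be the limit and take ln: ln L = lim (4m + 2)·ln(1 + 3/m) = lim (4m + 2)·(3/m + O(1/m²)) = 12.
Hence L = e^(12).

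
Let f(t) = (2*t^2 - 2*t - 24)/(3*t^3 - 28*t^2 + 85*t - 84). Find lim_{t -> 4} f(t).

14/5

At t = 4 both the top and bottom vanish — a removable singularity. Factoring out (t - 4) from each leaves (2*t + 6)/(3*t^2 - 16*t + 21), which at t = 4 equals 14/5.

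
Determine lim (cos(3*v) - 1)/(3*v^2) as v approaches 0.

Direct substitution gives 0/0.
Apply L'Hôpital: lim (-3*sin(3*v))/(6*v), still 0/0.
After 2 applications of L'Hôpital's rule the quotient is (-9*cos(3*v))/(6); substituting v = 0 gives -3/2.

-3/2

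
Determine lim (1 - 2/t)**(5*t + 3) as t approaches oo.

Let L be the limit and take ln: ln L = lim (5t + 3)·ln(1 - 2/t) = lim (5t + 3)·(-2/t + O(1/t²)) = -10.
Hence L = e^(-10).

e^(-10)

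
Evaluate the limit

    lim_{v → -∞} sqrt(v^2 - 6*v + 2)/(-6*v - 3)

For large |v|, √(v^2 - 6*v + 2) ≈ √1·|v| and the denominator ≈ -6v.
Since v → −∞, |v| = −v, giving −√1/(-6) = 1/6.

1/6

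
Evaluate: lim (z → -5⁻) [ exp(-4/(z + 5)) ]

As z → -5⁻, -4/(z + 5) → +∞, so e^(-4/(z + 5)) → ∞.

∞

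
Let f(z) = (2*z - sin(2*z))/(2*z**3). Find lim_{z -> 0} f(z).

Direct substitution gives 0/0.
Apply L'Hôpital: lim (2 - 2*cos(2*z))/(6*z^2), still 0/0.
Apply L'Hôpital: lim (4*sin(2*z))/(12*z), still 0/0.
After 3 applications of L'Hôpital's rule the quotient is (8*cos(2*z))/(12); substituting z = 0 gives 2/3.

2/3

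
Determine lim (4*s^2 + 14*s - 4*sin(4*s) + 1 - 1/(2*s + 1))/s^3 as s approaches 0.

152/3

Substitution gives 0/0 (the numerator vanishes to order 3).
Expand each term to order s^3: the coefficient of s^3 in -4·sin(4s) is 128/3 and in −1/(1 + 2s) is 8.
Lower-order terms cancel with the polynomial part, so the numerator is (152/3)·s^3 + o(s^3), and the limit is (152/3)/(1) = 152/3.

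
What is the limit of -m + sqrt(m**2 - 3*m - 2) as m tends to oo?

An ∞ − ∞ form. Rationalising with the conjugate, the difference becomes (-3m - 2) / (√(m^2 - 3*m - 2) + m).
For large m the denominator behaves like 2·m, so the quotient tends to -3/2 = -3/2.

-3/2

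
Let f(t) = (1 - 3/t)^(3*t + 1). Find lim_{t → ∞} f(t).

e^(-9)

Let L be the limit and take ln: ln L = lim (3t + 1)·ln(1 - 3/t) = lim (3t + 1)·(-3/t + O(1/t²)) = -9.
Hence L = e^(-9).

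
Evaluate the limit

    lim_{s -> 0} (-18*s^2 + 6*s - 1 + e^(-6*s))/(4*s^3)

-9

Direct substitution gives 0/0.
Apply L'Hôpital: lim (-36*s + 6 - 6*e^(-6*s))/(12*s^2), still 0/0.
Apply L'Hôpital: lim (-36 + 36*e^(-6*s))/(24*s), still 0/0.
After 3 applications of L'Hôpital's rule the quotient is (-216*e^(-6*s))/(24); substituting s = 0 gives -9.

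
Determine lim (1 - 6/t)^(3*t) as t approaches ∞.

The base → 1 and the exponent → ∞: a 1^∞ form.
Take logarithms: (3t)·ln(1 - 6/t). Since ln(1+u) ~ u for small u, this behaves like (3t)·(-6/t) → -18.
So the limit is e^(-18).

e^(-18)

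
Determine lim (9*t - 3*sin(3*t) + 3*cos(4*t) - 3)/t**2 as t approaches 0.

Substitution gives 0/0; apply L'Hôpital's rule 2 times.
After differentiating numerator and denominator 2 times the quotient is (27*sin(3*t) - 48*cos(4*t))/(2); at t = 0 this is -24.

-24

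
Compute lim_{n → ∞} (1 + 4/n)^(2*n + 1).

Let L be the limit and take ln: ln L = lim (2n + 1)·ln(1 + 4/n) = lim (2n + 1)·(4/n + O(1/n²)) = 8.
Hence L = e^(8).

e^(8)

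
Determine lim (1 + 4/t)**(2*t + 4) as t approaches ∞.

Let L be the limit and take ln: ln L = lim (2t + 4)·ln(1 + 4/t) = lim (2t + 4)·(4/t + O(1/t²)) = 8.
Hence L = e^(8).

e^(8)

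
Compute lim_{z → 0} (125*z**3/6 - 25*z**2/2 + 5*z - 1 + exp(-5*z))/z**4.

Direct substitution gives 0/0.
Apply L'Hôpital: lim (125*z^2/2 - 25*z + 5 - 5*e^(-5*z))/(4*z^3), still 0/0.
Apply L'Hôpital: lim (125*z - 25 + 25*e^(-5*z))/(12*z^2), still 0/0.
Apply L'Hôpital: lim (125 - 125*e^(-5*z))/(24*z), still 0/0.
After 4 applications of L'Hôpital's rule the quotient is (625*e^(-5*z))/(24); substituting z = 0 gives 625/24.

625/24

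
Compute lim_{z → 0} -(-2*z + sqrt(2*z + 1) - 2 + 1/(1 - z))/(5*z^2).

-1/10

Substitution gives 0/0; apply L'Hôpital's rule 2 times.
After differentiating numerator and denominator 2 times the quotient is (-1/(2*z + 1)^(3/2) - 2/(z - 1)^3)/(-10); at z = 0 this is -1/10.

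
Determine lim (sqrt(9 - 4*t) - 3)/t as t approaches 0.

A 0/0 form; rationalise with √(9 - 4t) + √9. This collapses the numerator to -4t, leaving -4/(√(9 - 4t) + √9) → -4/(2√9) = -2/3.

-2/3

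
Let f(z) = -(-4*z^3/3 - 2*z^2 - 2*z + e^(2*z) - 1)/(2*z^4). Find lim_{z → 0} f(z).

-1/3

Direct substitution gives 0/0.
Apply L'Hôpital: lim (-4*z^2 - 4*z + 2*e^(2*z) - 2)/(-8*z^3), still 0/0.
Apply L'Hôpital: lim (-8*z + 4*e^(2*z) - 4)/(-24*z^2), still 0/0.
Apply L'Hôpital: lim (8*e^(2*z) - 8)/(-48*z), still 0/0.
After 4 applications of L'Hôpital's rule the quotient is (16*e^(2*z))/(-48); substituting z = 0 gives -1/3.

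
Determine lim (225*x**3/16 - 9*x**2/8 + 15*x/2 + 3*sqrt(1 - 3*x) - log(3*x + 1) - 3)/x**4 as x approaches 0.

1377/128

Substitution gives 0/0 (the numerator vanishes to order 4).
Expand each term to order x^4: the coefficient of x^4 in −ln(1 + 3x) is 81/4 and in 3·√(1 - 3x) is -1215/128.
Lower-order terms cancel with the polynomial part, so the numerator is (1377/128)·x^4 + o(x^4), and the limit is (1377/128)/(1) = 1377/128.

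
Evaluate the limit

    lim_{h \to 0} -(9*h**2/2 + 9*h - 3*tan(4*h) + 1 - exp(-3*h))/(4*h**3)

Substitution gives 0/0 (the numerator vanishes to order 3).
Expand each term to order h^3: the coefficient of h^3 in -3·tan(4h) is -64 and in −e^(-3h) is 9/2.
Lower-order terms cancel with the polynomial part, so the numerator is (-119/2)·h^3 + o(h^3), and the limit is (-119/2)/(-4) = 119/8.

119/8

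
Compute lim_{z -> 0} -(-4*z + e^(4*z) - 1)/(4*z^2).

Direct substitution gives 0/0.
Apply L'Hôpital: lim (4*e^(4*z) - 4)/(-8*z), still 0/0.
After 2 applications of L'Hôpital's rule the quotient is (16*e^(4*z))/(-8); substituting z = 0 gives -2.

-2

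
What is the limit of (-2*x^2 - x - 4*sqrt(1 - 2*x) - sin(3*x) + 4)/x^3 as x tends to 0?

Substitution gives 0/0 (the numerator vanishes to order 3).
Expand each term to order x^3: the coefficient of x^3 in -4·√(1 - 2x) is 2 and in −sin(3x) is 9/2.
Lower-order terms cancel with the polynomial part, so the numerator is (13/2)·x^3 + o(x^3), and the limit is (13/2)/(1) = 13/2.

13/2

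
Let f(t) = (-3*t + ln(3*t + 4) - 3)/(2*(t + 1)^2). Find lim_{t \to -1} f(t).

-9/4

Direct substitution gives 0/0.
Apply L'Hôpital: lim (-3 + 3/(3*t + 4))/(4*t + 4), still 0/0.
After 2 applications of L'Hôpital's rule the quotient is (-9/(3*t + 4)^2)/(4); substituting t = -1 gives -9/4.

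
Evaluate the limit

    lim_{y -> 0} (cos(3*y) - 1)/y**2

-9/2

Direct substitution gives 0/0.
Apply L'Hôpital: lim (-3*sin(3*y))/(2*y), still 0/0.
After 2 applications of L'Hôpital's rule the quotient is (-9*cos(3*y))/(2); substituting y = 0 gives -9/2.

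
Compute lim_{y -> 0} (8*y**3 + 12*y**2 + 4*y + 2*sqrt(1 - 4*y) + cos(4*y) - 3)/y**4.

Substitution gives 0/0; apply L'Hôpital's rule 4 times.
After differentiating numerator and denominator 4 times the quotient is (256*cos(4*y) - 480/(1 - 4*y)^(7/2))/(24); at y = 0 this is -28/3.

-28/3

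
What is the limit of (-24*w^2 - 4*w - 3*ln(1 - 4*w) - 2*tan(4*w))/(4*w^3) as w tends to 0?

16/3

Substitution gives 0/0; apply L'Hôpital's rule 3 times.
After differentiating numerator and denominator 3 times the quotient is (-512*tan(4*w)^2/cos(4*w)^2 - 256/cos(4*w)^4 - 384/(4*w - 1)^3)/(24); at w = 0 this is 16/3.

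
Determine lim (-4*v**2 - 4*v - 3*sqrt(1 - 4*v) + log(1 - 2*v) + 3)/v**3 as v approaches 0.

Substitution gives 0/0; apply L'Hôpital's rule 3 times.
After differentiating numerator and denominator 3 times the quotient is (16/(2*v - 1)^3 + 72/(1 - 4*v)^(5/2))/(6); at v = 0 this is 28/3.

28/3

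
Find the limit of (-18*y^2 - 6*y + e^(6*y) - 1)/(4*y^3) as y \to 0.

Direct substitution gives 0/0.
Apply L'Hôpital: lim (-36*y + 6*e^(6*y) - 6)/(12*y^2), still 0/0.
Apply L'Hôpital: lim (36*e^(6*y) - 36)/(24*y), still 0/0.
After 3 applications of L'Hôpital's rule the quotient is (216*e^(6*y))/(24); substituting y = 0 gives 9.

9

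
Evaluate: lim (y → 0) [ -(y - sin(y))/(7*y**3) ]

-1/42

Direct substitution gives 0/0.
Apply L'Hôpital: lim (1 - cos(y))/(-21*y^2), still 0/0.
Apply L'Hôpital: lim (sin(y))/(-42*y), still 0/0.
After 3 applications of L'Hôpital's rule the quotient is (cos(y))/(-42); substituting y = 0 gives -1/42.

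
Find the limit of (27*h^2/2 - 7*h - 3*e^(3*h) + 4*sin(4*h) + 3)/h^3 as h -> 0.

Substitution gives 0/0 (the numerator vanishes to order 3).
Expand each term to order h^3: the coefficient of h^3 in -3·e^(3h) is -27/2 and in 4·sin(4h) is -128/3.
Lower-order terms cancel with the polynomial part, so the numerator is (-337/6)·h^3 + o(h^3), and the limit is (-337/6)/(1) = -337/6.

-337/6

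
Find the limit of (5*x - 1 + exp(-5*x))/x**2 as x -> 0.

25/2

Direct substitution gives 0/0.
Apply L'Hôpital: lim (5 - 5*e^(-5*x))/(2*x), still 0/0.
After 2 applications of L'Hôpital's rule the quotient is (25*e^(-5*x))/(2); substituting x = 0 gives 25/2.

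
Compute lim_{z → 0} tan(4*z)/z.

4

Substitution gives 0/0.
Since tan(u)/u → 1 as u → 0, tan(4z)/(4z) → 1 and the limit is 4.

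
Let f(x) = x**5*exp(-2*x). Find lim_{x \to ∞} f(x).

Write as x^5/e^{2x}, an ∞/∞ form.
Exponential growth dominates any polynomial, so repeated L'Hôpital (or the standard result) gives 0.

0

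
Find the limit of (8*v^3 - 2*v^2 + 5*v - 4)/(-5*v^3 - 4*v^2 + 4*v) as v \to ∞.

-8/5

Numerator and denominator both have degree 3.
Dividing every term by v^3, all lower-order terms vanish and the limit is the ratio of leading coefficients, 8/(-5) = -8/5.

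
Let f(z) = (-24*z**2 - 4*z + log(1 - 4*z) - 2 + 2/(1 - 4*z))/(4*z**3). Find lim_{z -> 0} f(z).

80/3

Substitution gives 0/0; apply L'Hôpital's rule 3 times.
After differentiating numerator and denominator 3 times the quotient is (128*(4*z + 5)/(4*z - 1)^4)/(24); at z = 0 this is 80/3.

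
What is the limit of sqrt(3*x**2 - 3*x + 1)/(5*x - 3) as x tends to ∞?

For large |x|, √(3*x^2 - 3*x + 1) ≈ √3·|x| and the denominator ≈ 5x.
Since x → +∞, |x| = x, giving √3/(5) = √(3)/5.

√(3)/5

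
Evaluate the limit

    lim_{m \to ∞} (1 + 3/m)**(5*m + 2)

The base → 1 and the exponent → ∞: a 1^∞ form.
Take logarithms: (5m + 2)·ln(1 + 3/m). Since ln(1+u) ~ u for small u, this behaves like (5m)·(3/m) → 15.
So the limit is e^(15).

e^(15)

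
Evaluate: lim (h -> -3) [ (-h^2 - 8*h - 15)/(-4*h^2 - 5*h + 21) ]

-2/19

At h = -3 both the top and bottom vanish — a removable singularity. Factoring out (h + 3) from each leaves (-h - 5)/(7 - 4*h), which at h = -3 equals -2/19.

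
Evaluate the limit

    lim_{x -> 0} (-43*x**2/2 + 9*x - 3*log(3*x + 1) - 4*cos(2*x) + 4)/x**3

-27

Substitution gives 0/0 (the numerator vanishes to order 3).
Expand each term to order x^3: the coefficient of x^3 in -4·cos(2x) is 0 and in -3·ln(1 + 3x) is -27.
Lower-order terms cancel with the polynomial part, so the numerator is (-27)·x^3 + o(x^3), and the limit is (-27)/(1) = -27.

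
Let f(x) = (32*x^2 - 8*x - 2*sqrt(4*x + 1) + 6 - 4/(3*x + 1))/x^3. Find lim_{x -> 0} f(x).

100

Substitution gives 0/0; apply L'Hôpital's rule 3 times.
After differentiating numerator and denominator 3 times the quotient is (-48/(4*x + 1)^(5/2) + 648/(3*x + 1)^4)/(6); at x = 0 this is 100.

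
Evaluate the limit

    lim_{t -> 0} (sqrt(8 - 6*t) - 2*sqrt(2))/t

-3*√(2)/4

A 0/0 form; rationalise with √(8 - 6t) + √8. This collapses the numerator to -6t, leaving -6/(√(8 - 6t) + √8) → -6/(2√8) = -3*√(2)/4.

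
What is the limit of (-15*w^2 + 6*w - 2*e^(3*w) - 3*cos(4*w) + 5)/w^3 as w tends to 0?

Substitution gives 0/0; apply L'Hôpital's rule 3 times.
After differentiating numerator and denominator 3 times the quotient is (-54*e^(3*w) - 192*sin(4*w))/(6); at w = 0 this is -9.

-9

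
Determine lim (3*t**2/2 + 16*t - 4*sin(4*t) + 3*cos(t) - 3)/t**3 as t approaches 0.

Substitution gives 0/0 (the numerator vanishes to order 3).
Expand each term to order t^3: the coefficient of t^3 in -4·sin(4t) is 128/3 and in 3·cos(t) is 0.
Lower-order terms cancel with the polynomial part, so the numerator is (128/3)·t^3 + o(t^3), and the limit is (128/3)/(1) = 128/3.

128/3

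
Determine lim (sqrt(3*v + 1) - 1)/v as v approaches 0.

3/2

Substitution gives 0/0. Multiply numerator and denominator by the conjugate √(1 + 3v) + √1.
The numerator becomes (1 + 3v) − 1 = 3v, so the expression simplifies to 3/(√(1 + 3v) + √1).
Letting v → 0 gives 3/(2√1) = 3/2.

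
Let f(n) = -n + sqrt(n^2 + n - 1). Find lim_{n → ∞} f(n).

This has the form ∞ − ∞. Multiply and divide by the conjugate √(n^2 + n - 1) + n.
That gives (n - 1) / (√(n^2 + n - 1) + n).
Divide numerator and denominator by n: the limit is 1/(2·1) = 1/2.

1/2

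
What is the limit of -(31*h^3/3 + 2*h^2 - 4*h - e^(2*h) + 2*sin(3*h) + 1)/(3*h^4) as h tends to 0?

Substitution gives 0/0; apply L'Hôpital's rule 4 times.
After differentiating numerator and denominator 4 times the quotient is (-16*e^(2*h) + 162*sin(3*h))/(-72); at h = 0 this is 2/9.

2/9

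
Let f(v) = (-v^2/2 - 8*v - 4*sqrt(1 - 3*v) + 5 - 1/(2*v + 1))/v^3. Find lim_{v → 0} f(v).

Substitution gives 0/0; apply L'Hôpital's rule 3 times.
After differentiating numerator and denominator 3 times the quotient is (48/(2*v + 1)^4 + 81/(2*(1 - 3*v)^(5/2)))/(6); at v = 0 this is 59/4.

59/4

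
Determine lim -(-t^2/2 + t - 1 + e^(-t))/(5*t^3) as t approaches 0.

Direct substitution gives 0/0.
Apply L'Hôpital: lim (-t + 1 - e^(-t))/(-15*t^2), still 0/0.
Apply L'Hôpital: lim (-1 + e^(-t))/(-30*t), still 0/0.
After 3 applications of L'Hôpital's rule the quotient is (-e^(-t))/(-30); substituting t = 0 gives 1/30.

1/30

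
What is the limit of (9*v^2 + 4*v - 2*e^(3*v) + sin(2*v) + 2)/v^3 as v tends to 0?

Substitution gives 0/0; apply L'Hôpital's rule 3 times.
After differentiating numerator and denominator 3 times the quotient is (-54*e^(3*v) - 8*cos(2*v))/(6); at v = 0 this is -31/3.

-31/3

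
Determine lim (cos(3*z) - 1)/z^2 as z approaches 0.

Direct substitution gives 0/0.
Apply L'Hôpital: lim (-3*sin(3*z))/(2*z), still 0/0.
After 2 applications of L'Hôpital's rule the quotient is (-9*cos(3*z))/(2); substituting z = 0 gives -9/2.

-9/2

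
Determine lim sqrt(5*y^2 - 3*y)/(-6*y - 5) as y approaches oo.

-√(5)/6

For large |y|, √(5*y^2 - 3*y) ≈ √5·|y| and the denominator ≈ -6y.
Since y → +∞, |y| = y, giving √5/(-6) = -√(5)/6.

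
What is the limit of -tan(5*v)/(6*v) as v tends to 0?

-5/6

Substitution gives 0/0.
Since tan(u)/u → 1 as u → 0, tan(5v)/(5v) → 1 and the limit is 5/(-6) = -5/6.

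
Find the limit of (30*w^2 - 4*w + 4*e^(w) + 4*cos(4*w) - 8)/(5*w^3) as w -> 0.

Substitution gives 0/0; apply L'Hôpital's rule 3 times.
After differentiating numerator and denominator 3 times the quotient is (4*e^(w) + 256*sin(4*w))/(30); at w = 0 this is 2/15.

2/15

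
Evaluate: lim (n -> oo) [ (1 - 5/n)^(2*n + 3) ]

Let L be the limit and take ln: ln L = lim (2n + 3)·ln(1 - 5/n) = lim (2n + 3)·(-5/n + O(1/n²)) = -10.
Hence L = e^(-10).

e^(-10)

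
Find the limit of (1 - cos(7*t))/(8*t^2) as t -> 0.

49/16

Substitution gives 0/0.
Use (1 − cos u)/u² → 1/2 with u = 7t: the limit is 7²/(2·8) = 49/16.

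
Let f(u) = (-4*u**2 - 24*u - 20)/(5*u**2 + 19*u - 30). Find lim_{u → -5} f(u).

-16/31

Direct substitution gives 0/0, so factor. Both numerator and denominator have (u + 5) as a factor.
After cancelling, the expression reduces to (-4*u - 4)/(5*u - 6).
Substituting u = -5 gives -16/31.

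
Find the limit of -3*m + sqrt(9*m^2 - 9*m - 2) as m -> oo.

An ∞ − ∞ form. Rationalising with the conjugate, the difference becomes (-9m - 2) / (√(9*m^2 - 9*m - 2) + 3m).
For large m the denominator behaves like 2·3m, so the quotient tends to -9/6 = -3/2.

-3/2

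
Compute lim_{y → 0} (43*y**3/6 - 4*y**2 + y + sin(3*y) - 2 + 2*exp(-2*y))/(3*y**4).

4/9

Substitution gives 0/0 (the numerator vanishes to order 4).
Expand each term to order y^4: the coefficient of y^4 in sin(3y) is 0 and in 2·e^(-2y) is 4/3.
Lower-order terms cancel with the polynomial part, so the numerator is (4/3)·y^4 + o(y^4), and the limit is (4/3)/(3) = 4/9.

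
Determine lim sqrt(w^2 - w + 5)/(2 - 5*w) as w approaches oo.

For large |w|, √(w^2 - w + 5) ≈ √1·|w| and the denominator ≈ -5w.
Since w → +∞, |w| = w, giving √1/(-5) = -1/5.

-1/5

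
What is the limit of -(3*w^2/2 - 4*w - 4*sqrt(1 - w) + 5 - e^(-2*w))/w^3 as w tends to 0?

-19/12

Substitution gives 0/0; apply L'Hôpital's rule 3 times.
After differentiating numerator and denominator 3 times the quotient is (8*e^(-2*w) + 3/(2*(1 - w)^(5/2)))/(-6); at w = 0 this is -19/12.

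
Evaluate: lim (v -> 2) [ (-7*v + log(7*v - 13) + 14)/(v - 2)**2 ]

Direct substitution gives 0/0.
Apply L'Hôpital: lim (-7 + 7/(7*v - 13))/(2*v - 4), still 0/0.
After 2 applications of L'Hôpital's rule the quotient is (-49/(7*v - 13)^2)/(2); substituting v = 2 gives -49/2.

-49/2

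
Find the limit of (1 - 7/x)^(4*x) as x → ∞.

The base → 1 and the exponent → ∞: a 1^∞ form.
Take logarithms: (4x)·ln(1 - 7/x). Since ln(1+u) ~ u for small u, this behaves like (4x)·(-7/x) → -28.
So the limit is e^(-28).

e^(-28)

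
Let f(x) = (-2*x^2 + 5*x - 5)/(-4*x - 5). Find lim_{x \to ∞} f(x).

∞

The numerator has higher degree (2 > 1); the quotient behaves like (-2/(-4))·x^1 for large |x|.
As x → +∞ this diverges to ∞.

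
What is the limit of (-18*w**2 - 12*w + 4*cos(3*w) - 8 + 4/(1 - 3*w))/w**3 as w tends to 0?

108

Substitution gives 0/0; apply L'Hôpital's rule 3 times.
After differentiating numerator and denominator 3 times the quotient is (108*sin(3*w) + 648/(3*w - 1)^4)/(6); at w = 0 this is 108.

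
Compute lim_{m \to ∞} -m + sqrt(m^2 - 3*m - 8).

An ∞ − ∞ form. Rationalising with the conjugate, the difference becomes (-3m - 8) / (√(m^2 - 3*m - 8) + m).
For large m the denominator behaves like 2·m, so the quotient tends to -3/2 = -3/2.

-3/2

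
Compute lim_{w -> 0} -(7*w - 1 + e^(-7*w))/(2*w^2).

Direct substitution gives 0/0.
Apply L'Hôpital: lim (7 - 7*e^(-7*w))/(-4*w), still 0/0.
After 2 applications of L'Hôpital's rule the quotient is (49*e^(-7*w))/(-4); substituting w = 0 gives -49/4.

-49/4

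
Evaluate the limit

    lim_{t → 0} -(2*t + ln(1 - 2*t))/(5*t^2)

2/5

Direct substitution gives 0/0.
Apply L'Hôpital: lim (2 - 2/(1 - 2*t))/(-10*t), still 0/0.
After 2 applications of L'Hôpital's rule the quotient is (-4/(1 - 2*t)^2)/(-10); substituting t = 0 gives 2/5.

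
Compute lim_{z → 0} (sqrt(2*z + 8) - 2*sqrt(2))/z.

√(2)/4

Substitution gives 0/0. Multiply numerator and denominator by the conjugate √(8 + 2z) + √8.
The numerator becomes (8 + 2z) − 8 = 2z, so the expression simplifies to 2/(√(8 + 2z) + √8).
Letting z → 0 gives 2/(2√8) = √(2)/4.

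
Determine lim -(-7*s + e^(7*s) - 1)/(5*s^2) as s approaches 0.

Direct substitution gives 0/0.
Apply L'Hôpital: lim (7*e^(7*s) - 7)/(-10*s), still 0/0.
After 2 applications of L'Hôpital's rule the quotient is (49*e^(7*s))/(-10); substituting s = 0 gives -49/10.

-49/10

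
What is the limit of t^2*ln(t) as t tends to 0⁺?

This is a 0·(−∞) form. Rewrite as 1·ln(t) / t^(−2) and apply L'Hôpital:
the derivative quotient is 1·(1/t) / (−2·t^(−3)) = (-1/2)·t^2 → 0.

0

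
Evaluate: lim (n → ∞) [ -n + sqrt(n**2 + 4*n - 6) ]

2

An ∞ − ∞ form. Rationalising with the conjugate, the difference becomes (4n - 6) / (√(n^2 + 4*n - 6) + n).
For large n the denominator behaves like 2·n, so the quotient tends to 4/2 = 2.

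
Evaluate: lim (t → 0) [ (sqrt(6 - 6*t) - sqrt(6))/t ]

A 0/0 form; rationalise with √(6 - 6t) + √6. This collapses the numerator to -6t, leaving -6/(√(6 - 6t) + √6) → -6/(2√6) = -√(6)/2.

-√(6)/2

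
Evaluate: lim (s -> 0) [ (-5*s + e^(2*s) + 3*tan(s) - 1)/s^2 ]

2

Substitution gives 0/0; apply L'Hôpital's rule 2 times.
After differentiating numerator and denominator 2 times the quotient is (4*e^(2*s) + 6*sin(s)/cos(s)^3)/(2); at s = 0 this is 2.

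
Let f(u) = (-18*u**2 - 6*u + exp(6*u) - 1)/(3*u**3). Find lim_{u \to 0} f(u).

Direct substitution gives 0/0.
Apply L'Hôpital: lim (-36*u + 6*e^(6*u) - 6)/(9*u^2), still 0/0.
Apply L'Hôpital: lim (36*e^(6*u) - 36)/(18*u), still 0/0.
After 3 applications of L'Hôpital's rule the quotient is (216*e^(6*u))/(18); substituting u = 0 gives 12.

12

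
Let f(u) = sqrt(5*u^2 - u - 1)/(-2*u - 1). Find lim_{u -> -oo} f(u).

√(5)/2

For large |u|, √(5*u^2 - u - 1) ≈ √5·|u| and the denominator ≈ -2u.
Since u → −∞, |u| = −u, giving −√5/(-2) = √(5)/2.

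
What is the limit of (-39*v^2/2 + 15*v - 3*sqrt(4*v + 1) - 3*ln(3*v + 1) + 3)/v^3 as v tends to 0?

-39

Substitution gives 0/0; apply L'Hôpital's rule 3 times.
After differentiating numerator and denominator 3 times the quotient is (-72/(4*v + 1)^(5/2) - 162/(3*v + 1)^3)/(6); at v = 0 this is -39.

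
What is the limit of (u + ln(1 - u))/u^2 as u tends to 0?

Direct substitution gives 0/0.
Apply L'Hôpital: lim (1 - 1/(1 - u))/(2*u), still 0/0.
After 2 applications of L'Hôpital's rule the quotient is (-1/(1 - u)^2)/(2); substituting u = 0 gives -1/2.

-1/2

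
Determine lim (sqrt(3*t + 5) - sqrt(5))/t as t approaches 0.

3*√(5)/10

Substitution gives 0/0. Multiply numerator and denominator by the conjugate √(5 + 3t) + √5.
The numerator becomes (5 + 3t) − 5 = 3t, so the expression simplifies to 3/(√(5 + 3t) + √5).
Letting t → 0 gives 3/(2√5) = 3*√(5)/10.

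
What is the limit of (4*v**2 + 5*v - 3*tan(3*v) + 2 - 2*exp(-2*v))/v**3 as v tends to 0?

-73/3

Substitution gives 0/0; apply L'Hôpital's rule 3 times.
After differentiating numerator and denominator 3 times the quotient is (-486*tan(3*v)^4 - 648*tan(3*v)^2 - 162 + 16*e^(-2*v))/(6); at v = 0 this is -73/3.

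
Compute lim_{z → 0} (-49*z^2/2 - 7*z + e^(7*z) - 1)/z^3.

Direct substitution gives 0/0.
Apply L'Hôpital: lim (-49*z + 7*e^(7*z) - 7)/(3*z^2), still 0/0.
Apply L'Hôpital: lim (49*e^(7*z) - 49)/(6*z), still 0/0.
After 3 applications of L'Hôpital's rule the quotient is (343*e^(7*z))/(6); substituting z = 0 gives 343/6.

343/6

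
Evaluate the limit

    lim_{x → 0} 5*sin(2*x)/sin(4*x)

Substitution gives 0/0.
Divide numerator and denominator by x: sin(2x)/x → 2 and sin(4x)/x → 4, so the limit is 5·2/4 = 5/2.

5/2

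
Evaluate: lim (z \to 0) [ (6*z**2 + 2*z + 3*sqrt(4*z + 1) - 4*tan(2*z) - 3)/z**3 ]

Substitution gives 0/0 (the numerator vanishes to order 3).
Expand each term to order z^3: the coefficient of z^3 in 3·√(1 + 4z) is 12 and in -4·tan(2z) is -32/3.
Lower-order terms cancel with the polynomial part, so the numerator is (4/3)·z^3 + o(z^3), and the limit is (4/3)/(1) = 4/3.

4/3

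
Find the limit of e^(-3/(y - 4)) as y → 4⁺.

As y → 4⁺, -3/(y - 4) → −∞, so e^(-3/(y - 4)) → 0.

0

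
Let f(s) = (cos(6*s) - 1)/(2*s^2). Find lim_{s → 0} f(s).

-9

Direct substitution gives 0/0.
Apply L'Hôpital: lim (-6*sin(6*s))/(4*s), still 0/0.
After 2 applications of L'Hôpital's rule the quotient is (-36*cos(6*s))/(4); substituting s = 0 gives -9.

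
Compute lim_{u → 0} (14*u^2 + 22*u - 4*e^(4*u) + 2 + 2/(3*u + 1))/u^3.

Substitution gives 0/0; apply L'Hôpital's rule 3 times.
After differentiating numerator and denominator 3 times the quotient is (-256*e^(4*u) - 324/(3*u + 1)^4)/(6); at u = 0 this is -290/3.

-290/3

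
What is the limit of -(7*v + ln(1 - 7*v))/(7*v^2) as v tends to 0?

Direct substitution gives 0/0.
Apply L'Hôpital: lim (7 - 7/(1 - 7*v))/(-14*v), still 0/0.
After 2 applications of L'Hôpital's rule the quotient is (-49/(1 - 7*v)^2)/(-14); substituting v = 0 gives 7/2.

7/2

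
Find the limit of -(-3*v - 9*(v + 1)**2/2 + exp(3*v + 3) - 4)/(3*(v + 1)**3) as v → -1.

Direct substitution gives 0/0.
Apply L'Hôpital: lim (-9*v + 3*e^(3*v + 3) - 12)/(-9*(v + 1)^2), still 0/0.
Apply L'Hôpital: lim (9*e^(3*v + 3) - 9)/(-18*v - 18), still 0/0.
After 3 applications of L'Hôpital's rule the quotient is (27*e^(3*v + 3))/(-18); substituting v = -1 gives -3/2.

-3/2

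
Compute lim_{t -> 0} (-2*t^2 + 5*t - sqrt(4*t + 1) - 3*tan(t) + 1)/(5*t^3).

Substitution gives 0/0; apply L'Hôpital's rule 3 times.
After differentiating numerator and denominator 3 times the quotient is (12/cos(t)^2 - 18/cos(t)^4 - 24/(4*t + 1)^(5/2))/(30); at t = 0 this is -1.

-1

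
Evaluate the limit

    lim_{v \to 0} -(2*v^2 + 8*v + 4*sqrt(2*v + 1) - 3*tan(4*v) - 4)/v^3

Substitution gives 0/0; apply L'Hôpital's rule 3 times.
After differentiating numerator and denominator 3 times the quotient is (-768*tan(4*v)^2/cos(4*v)^2 - 384/cos(4*v)^4 + 12/(2*v + 1)^(5/2))/(-6); at v = 0 this is 62.

62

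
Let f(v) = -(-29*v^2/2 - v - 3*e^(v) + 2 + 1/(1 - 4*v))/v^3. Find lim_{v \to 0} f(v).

Substitution gives 0/0; apply L'Hôpital's rule 3 times.
After differentiating numerator and denominator 3 times the quotient is (-3*e^(v) + 384/(4*v - 1)^4)/(-6); at v = 0 this is -127/2.

-127/2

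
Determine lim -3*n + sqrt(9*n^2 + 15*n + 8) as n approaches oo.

5/2

An ∞ − ∞ form. Rationalising with the conjugate, the difference becomes (15n + 8) / (√(9*n^2 + 15*n + 8) + 3n).
For large n the denominator behaves like 2·3n, so the quotient tends to 15/6 = 5/2.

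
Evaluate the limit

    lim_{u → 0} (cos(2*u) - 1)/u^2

-2

Direct substitution gives 0/0.
Apply L'Hôpital: lim (-2*sin(2*u))/(2*u), still 0/0.
After 2 applications of L'Hôpital's rule the quotient is (-4*cos(2*u))/(2); substituting u = 0 gives -2.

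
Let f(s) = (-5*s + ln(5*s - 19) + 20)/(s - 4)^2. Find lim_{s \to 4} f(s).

-25/2

Direct substitution gives 0/0.
Apply L'Hôpital: lim (-5 + 5/(5*s - 19))/(2*s - 8), still 0/0.
After 2 applications of L'Hôpital's rule the quotient is (-25/(5*s - 19)^2)/(2); substituting s = 4 gives -25/2.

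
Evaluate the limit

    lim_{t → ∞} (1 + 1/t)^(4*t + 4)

Let L be the limit and take ln: ln L = lim (4t + 4)·ln(1 + 1/t) = lim (4t + 4)·(1/t + O(1/t²)) = 4.
Hence L = e^(4).

e^(4)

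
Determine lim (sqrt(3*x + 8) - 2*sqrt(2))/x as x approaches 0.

3*√(2)/8

Substitution gives 0/0. Multiply numerator and denominator by the conjugate √(8 + 3x) + √8.
The numerator becomes (8 + 3x) − 8 = 3x, so the expression simplifies to 3/(√(8 + 3x) + √8).
Letting x → 0 gives 3/(2√8) = 3*√(2)/8.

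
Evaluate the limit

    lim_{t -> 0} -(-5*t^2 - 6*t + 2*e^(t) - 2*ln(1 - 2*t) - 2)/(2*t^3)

Substitution gives 0/0 (the numerator vanishes to order 3).
Expand each term to order t^3: the coefficient of t^3 in 2·e^(t) is 1/3 and in -2·ln(1 - 2t) is 16/3.
Lower-order terms cancel with the polynomial part, so the numerator is (17/3)·t^3 + o(t^3), and the limit is (17/3)/(-2) = -17/6.

-17/6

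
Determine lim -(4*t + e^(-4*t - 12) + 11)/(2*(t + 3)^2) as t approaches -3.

-4

Direct substitution gives 0/0.
Apply L'Hôpital: lim (4 - 4*e^(-4*t - 12))/(-4*t - 12), still 0/0.
After 2 applications of L'Hôpital's rule the quotient is (16*e^(-4*t - 12))/(-4); substituting t = -3 gives -4.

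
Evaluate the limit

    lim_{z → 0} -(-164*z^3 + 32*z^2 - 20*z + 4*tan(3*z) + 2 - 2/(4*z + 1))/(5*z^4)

Substitution gives 0/0 (the numerator vanishes to order 4).
Expand each term to order z^4: the coefficient of z^4 in -2·1/(1 + 4z) is -512 and in 4·tan(3z) is 0.
Lower-order terms cancel with the polynomial part, so the numerator is (-512)·z^4 + o(z^4), and the limit is (-512)/(-5) = 512/5.

512/5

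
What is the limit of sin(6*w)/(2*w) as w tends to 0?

Substitution gives 0/0.
Write it as (6/2)·sin(6w)/(6w); since sin(u)/u → 1, the limit is 3.

3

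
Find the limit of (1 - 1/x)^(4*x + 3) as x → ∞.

e^(-4)

The base → 1 and the exponent → ∞: a 1^∞ form.
Take logarithms: (4x + 3)·ln(1 - 1/x). Since ln(1+u) ~ u for small u, this behaves like (4x)·(-1/x) → -4.
So the limit is e^(-4).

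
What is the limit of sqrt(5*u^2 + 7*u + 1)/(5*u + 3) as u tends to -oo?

For large |u|, √(5*u^2 + 7*u + 1) ≈ √5·|u| and the denominator ≈ 5u.
Since u → −∞, |u| = −u, giving −√5/(5) = -√(5)/5.

-√(5)/5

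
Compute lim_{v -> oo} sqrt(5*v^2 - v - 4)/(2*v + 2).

√(5)/2

For large |v|, √(5*v^2 - v - 4) ≈ √5·|v| and the denominator ≈ 2v.
Since v → +∞, |v| = v, giving √5/(2) = √(5)/2.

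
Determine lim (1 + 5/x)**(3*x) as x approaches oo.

e^(15)

Write it as [(1 + 5/x)^x]^(3) · (1 + 5/x)^(0). The bracketed term tends to e^(5) and the second factor to 1, so the limit is e^(15).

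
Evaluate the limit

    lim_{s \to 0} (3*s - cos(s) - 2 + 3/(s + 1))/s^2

7/2

Substitution gives 0/0; apply L'Hôpital's rule 2 times.
After differentiating numerator and denominator 2 times the quotient is (cos(s) + 6/(s + 1)^3)/(2); at s = 0 this is 7/2.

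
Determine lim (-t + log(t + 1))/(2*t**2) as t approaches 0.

-1/4

Direct substitution gives 0/0.
Apply L'Hôpital: lim (-1 + 1/(t + 1))/(4*t), still 0/0.
After 2 applications of L'Hôpital's rule the quotient is (-1/(t + 1)^2)/(4); substituting t = 0 gives -1/4.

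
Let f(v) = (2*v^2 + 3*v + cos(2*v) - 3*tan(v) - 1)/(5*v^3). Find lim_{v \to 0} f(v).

-1/5

Substitution gives 0/0 (the numerator vanishes to order 3).
Expand each term to order v^3: the coefficient of v^3 in -3·tan(v) is -1 and in cos(2v) is 0.
Lower-order terms cancel with the polynomial part, so the numerator is (-1)·v^3 + o(v^3), and the limit is (-1)/(5) = -1/5.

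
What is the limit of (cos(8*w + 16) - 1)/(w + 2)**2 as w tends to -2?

Direct substitution gives 0/0.
Apply L'Hôpital: lim (-8*sin(8*w + 16))/(2*w + 4), still 0/0.
After 2 applications of L'Hôpital's rule the quotient is (-64*cos(8*w + 16))/(2); substituting w = -2 gives -32.

-32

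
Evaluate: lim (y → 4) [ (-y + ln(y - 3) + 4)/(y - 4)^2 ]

Direct substitution gives 0/0.
Apply L'Hôpital: lim (-1 + 1/(y - 3))/(2*y - 8), still 0/0.
After 2 applications of L'Hôpital's rule the quotient is (-1/(y - 3)^2)/(2); substituting y = 4 gives -1/2.

-1/2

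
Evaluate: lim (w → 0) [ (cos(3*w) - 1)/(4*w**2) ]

-9/8

Direct substitution gives 0/0.
Apply L'Hôpital: lim (-3*sin(3*w))/(8*w), still 0/0.
After 2 applications of L'Hôpital's rule the quotient is (-9*cos(3*w))/(8); substituting w = 0 gives -9/8.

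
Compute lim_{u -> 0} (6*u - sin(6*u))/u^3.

36

Direct substitution gives 0/0.
Apply L'Hôpital: lim (6 - 6*cos(6*u))/(3*u^2), still 0/0.
Apply L'Hôpital: lim (36*sin(6*u))/(6*u), still 0/0.
After 3 applications of L'Hôpital's rule the quotient is (216*cos(6*u))/(6); substituting u = 0 gives 36.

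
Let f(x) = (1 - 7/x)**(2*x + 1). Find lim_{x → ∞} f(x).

e^(-14)

Write it as [(1 - 7/x)^x]^(2) · (1 - 7/x)^(1). The bracketed term tends to e^(-7) and the second factor to 1, so the limit is e^(-14).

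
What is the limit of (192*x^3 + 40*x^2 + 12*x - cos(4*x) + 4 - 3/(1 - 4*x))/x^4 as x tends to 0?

-2336/3

Substitution gives 0/0; apply L'Hôpital's rule 4 times.
After differentiating numerator and denominator 4 times the quotient is (-256*cos(4*x) + 18432/(4*x - 1)^5)/(24); at x = 0 this is -2336/3.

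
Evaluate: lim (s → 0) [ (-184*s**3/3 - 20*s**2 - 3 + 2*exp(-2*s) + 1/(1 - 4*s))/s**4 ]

772/3

Substitution gives 0/0; apply L'Hôpital's rule 4 times.
After differentiating numerator and denominator 4 times the quotient is (32*e^(-2*s) - 6144/(4*s - 1)^5)/(24); at s = 0 this is 772/3.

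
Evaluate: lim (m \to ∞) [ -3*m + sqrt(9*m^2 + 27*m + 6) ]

9/2

This has the form ∞ − ∞. Multiply and divide by the conjugate √(9*m^2 + 27*m + 6) + 3m.
That gives (27m + 6) / (√(9*m^2 + 27*m + 6) + 3m).
Divide numerator and denominator by m: the limit is 27/(2·3) = 9/2.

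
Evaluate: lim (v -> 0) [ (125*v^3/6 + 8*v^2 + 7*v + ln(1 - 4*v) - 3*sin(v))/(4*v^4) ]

Substitution gives 0/0 (the numerator vanishes to order 4).
Expand each term to order v^4: the coefficient of v^4 in -3·sin(v) is 0 and in ln(1 - 4v) is -64.
Lower-order terms cancel with the polynomial part, so the numerator is (-64)·v^4 + o(v^4), and the limit is (-64)/(4) = -16.

-16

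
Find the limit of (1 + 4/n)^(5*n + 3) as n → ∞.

e^(20)

Write it as [(1 + 4/n)^n]^(5) · (1 + 4/n)^(3). The bracketed term tends to e^(4) and the second factor to 1, so the limit is e^(20).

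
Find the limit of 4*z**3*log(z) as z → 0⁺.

This is a 0·(−∞) form. Rewrite as 4·ln(z) / z^(−3) and apply L'Hôpital:
the derivative quotient is 4·(1/z) / (−3·z^(−4)) = (-4/3)·z^3 → 0.

0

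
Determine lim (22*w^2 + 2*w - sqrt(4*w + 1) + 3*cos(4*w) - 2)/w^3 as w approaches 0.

Substitution gives 0/0 (the numerator vanishes to order 3).
Expand each term to order w^3: the coefficient of w^3 in 3·cos(4w) is 0 and in −√(1 + 4w) is -4.
Lower-order terms cancel with the polynomial part, so the numerator is (-4)·w^3 + o(w^3), and the limit is (-4)/(1) = -4.

-4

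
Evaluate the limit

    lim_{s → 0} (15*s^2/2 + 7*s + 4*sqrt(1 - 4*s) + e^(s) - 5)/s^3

Substitution gives 0/0; apply L'Hôpital's rule 3 times.
After differentiating numerator and denominator 3 times the quotient is (e^(s) - 96/(1 - 4*s)^(5/2))/(6); at s = 0 this is -95/6.

-95/6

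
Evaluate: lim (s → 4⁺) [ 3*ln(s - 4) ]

-∞

As s → 4⁺, s - 4 → 0⁺ and ln(s - 4) → −∞.
Multiplying by 3 gives -∞.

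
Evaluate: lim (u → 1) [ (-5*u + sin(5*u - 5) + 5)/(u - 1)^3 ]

-125/6

Direct substitution gives 0/0.
Apply L'Hôpital: lim (5*cos(5*u - 5) - 5)/(3*(u - 1)^2), still 0/0.
Apply L'Hôpital: lim (-25*sin(5*u - 5))/(6*u - 6), still 0/0.
After 3 applications of L'Hôpital's rule the quotient is (-125*cos(5*u - 5))/(6); substituting u = 1 gives -125/6.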